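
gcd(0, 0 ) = 0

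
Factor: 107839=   107839^1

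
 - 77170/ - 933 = 77170/933=82.71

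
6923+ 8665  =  15588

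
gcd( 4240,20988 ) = 212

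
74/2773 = 74/2773= 0.03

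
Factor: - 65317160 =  - 2^3*5^1*71^1*109^1*211^1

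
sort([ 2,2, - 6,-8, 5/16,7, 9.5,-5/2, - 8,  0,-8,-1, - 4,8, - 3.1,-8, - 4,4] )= [ -8, - 8, - 8,- 8,-6,- 4, - 4, - 3.1, - 5/2, - 1 , 0, 5/16,2,2,4,7,8,9.5] 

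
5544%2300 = 944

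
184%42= 16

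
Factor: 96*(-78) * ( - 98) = 2^7*3^2 * 7^2 * 13^1 = 733824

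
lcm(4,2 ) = 4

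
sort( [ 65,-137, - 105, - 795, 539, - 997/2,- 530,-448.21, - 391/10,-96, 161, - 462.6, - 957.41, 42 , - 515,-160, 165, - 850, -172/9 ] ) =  [  -  957.41, - 850,-795, - 530,-515, - 997/2 ,-462.6,-448.21,- 160, -137, - 105, - 96,-391/10, - 172/9, 42,65,161, 165, 539]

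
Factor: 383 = 383^1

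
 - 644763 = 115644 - 760407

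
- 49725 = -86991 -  - 37266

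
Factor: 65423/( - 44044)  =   - 2^( - 2) * 7^(-1) * 11^(  -  2)*13^(-1)*65423^1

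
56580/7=8082 + 6/7 = 8082.86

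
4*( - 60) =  - 240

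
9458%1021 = 269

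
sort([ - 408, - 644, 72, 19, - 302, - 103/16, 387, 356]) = [ - 644, - 408, - 302, -103/16,19,72, 356,387] 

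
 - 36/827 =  - 1 + 791/827 = - 0.04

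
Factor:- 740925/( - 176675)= 801/191 = 3^2*89^1*191^( - 1)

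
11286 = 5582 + 5704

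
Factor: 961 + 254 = 3^5*5^1 = 1215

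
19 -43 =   -  24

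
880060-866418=13642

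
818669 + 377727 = 1196396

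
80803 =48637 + 32166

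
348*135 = 46980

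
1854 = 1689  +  165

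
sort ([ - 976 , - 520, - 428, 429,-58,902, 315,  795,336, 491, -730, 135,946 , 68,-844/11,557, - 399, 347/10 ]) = [ - 976, - 730, - 520, - 428, - 399, - 844/11, - 58,  347/10, 68, 135 , 315, 336, 429 , 491, 557 , 795, 902, 946]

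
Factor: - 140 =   -  2^2 * 5^1*7^1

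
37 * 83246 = 3080102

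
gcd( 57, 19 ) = 19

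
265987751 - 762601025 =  - 496613274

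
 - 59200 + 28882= - 30318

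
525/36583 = 525/36583  =  0.01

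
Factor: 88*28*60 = 147840 = 2^7*3^1*5^1*7^1*11^1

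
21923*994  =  21791462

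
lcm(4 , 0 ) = 0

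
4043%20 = 3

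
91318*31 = 2830858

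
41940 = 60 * 699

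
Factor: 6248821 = 79^1 *83^1*953^1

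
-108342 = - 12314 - 96028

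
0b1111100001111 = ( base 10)7951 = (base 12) 4727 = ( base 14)2C7D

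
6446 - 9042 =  - 2596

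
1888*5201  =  9819488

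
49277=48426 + 851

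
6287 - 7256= - 969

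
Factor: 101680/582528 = 155/888 = 2^( - 3 )*3^ ( - 1)*5^1*31^1*37^( - 1 )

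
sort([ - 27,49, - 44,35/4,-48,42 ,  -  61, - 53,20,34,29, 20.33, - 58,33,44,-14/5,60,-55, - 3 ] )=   [ - 61,-58,-55, - 53,- 48,-44, - 27,-3,  -  14/5 , 35/4,  20,  20.33,29, 33,34,42,  44,49, 60 ] 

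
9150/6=1525=1525.00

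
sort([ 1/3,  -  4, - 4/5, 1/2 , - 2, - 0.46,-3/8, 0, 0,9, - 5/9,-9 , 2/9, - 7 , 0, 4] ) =[-9, - 7,-4 , - 2 , - 4/5, - 5/9, - 0.46, - 3/8, 0,  0,0, 2/9, 1/3,1/2,4  ,  9]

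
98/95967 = 98/95967 = 0.00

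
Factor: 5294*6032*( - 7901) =-2^5*13^1*29^1 * 2647^1*7901^1 = - 252305856608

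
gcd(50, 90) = 10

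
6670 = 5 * 1334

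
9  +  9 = 18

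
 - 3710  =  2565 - 6275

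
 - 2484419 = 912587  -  3397006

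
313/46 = 313/46 = 6.80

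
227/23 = 227/23  =  9.87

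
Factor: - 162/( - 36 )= 9/2 = 2^( - 1 )* 3^2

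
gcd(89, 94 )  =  1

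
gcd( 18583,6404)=1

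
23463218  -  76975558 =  -53512340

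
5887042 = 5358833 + 528209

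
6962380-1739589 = 5222791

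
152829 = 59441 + 93388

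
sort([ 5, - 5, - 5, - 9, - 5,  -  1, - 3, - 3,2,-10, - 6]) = [ - 10, - 9, - 6, - 5, - 5,  -  5, - 3, - 3, - 1,2 , 5 ]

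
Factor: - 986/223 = - 2^1*17^1*29^1*223^(- 1 ) 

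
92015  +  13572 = 105587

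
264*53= 13992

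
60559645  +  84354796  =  144914441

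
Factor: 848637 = 3^4*10477^1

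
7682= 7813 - 131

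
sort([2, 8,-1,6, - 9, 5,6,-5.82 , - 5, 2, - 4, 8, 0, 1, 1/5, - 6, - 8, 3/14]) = [ -9, - 8,- 6, - 5.82, - 5, -4,- 1,0,1/5, 3/14,1,2,  2,5, 6,  6, 8,8] 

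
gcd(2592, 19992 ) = 24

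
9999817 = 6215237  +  3784580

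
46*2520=115920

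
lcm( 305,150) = 9150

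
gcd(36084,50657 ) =1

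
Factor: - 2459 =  - 2459^1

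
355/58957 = 355/58957 = 0.01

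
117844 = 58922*2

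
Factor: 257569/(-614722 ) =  - 2^( - 1 )*13^1*19813^1*307361^( - 1)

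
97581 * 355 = 34641255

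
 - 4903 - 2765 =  - 7668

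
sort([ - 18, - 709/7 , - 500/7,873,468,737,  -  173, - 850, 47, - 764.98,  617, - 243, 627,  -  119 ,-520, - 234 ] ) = [-850, - 764.98,-520, - 243, - 234,  -  173, - 119, - 709/7,-500/7,-18, 47, 468,617,627,  737, 873] 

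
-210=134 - 344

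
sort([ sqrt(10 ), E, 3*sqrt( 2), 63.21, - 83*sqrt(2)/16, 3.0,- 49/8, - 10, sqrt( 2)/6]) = [ - 10, - 83 * sqrt(2 )/16, - 49/8,sqrt(2 ) /6,E, 3.0,sqrt(10), 3*sqrt ( 2 ),63.21] 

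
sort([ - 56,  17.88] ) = [ - 56,17.88 ]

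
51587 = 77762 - 26175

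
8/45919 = 8/45919 = 0.00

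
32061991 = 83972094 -51910103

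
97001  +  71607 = 168608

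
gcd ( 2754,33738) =6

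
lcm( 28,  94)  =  1316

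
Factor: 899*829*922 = 2^1*29^1*31^1*461^1*829^1 = 687139862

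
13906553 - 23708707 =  -9802154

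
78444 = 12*6537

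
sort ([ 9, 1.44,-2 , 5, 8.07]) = [-2, 1.44, 5,8.07,9 ] 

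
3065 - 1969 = 1096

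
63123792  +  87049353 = 150173145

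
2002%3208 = 2002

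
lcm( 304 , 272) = 5168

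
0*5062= 0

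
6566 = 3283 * 2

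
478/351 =478/351= 1.36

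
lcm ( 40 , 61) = 2440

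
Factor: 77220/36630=2^1 *3^1*13^1*37^( - 1) = 78/37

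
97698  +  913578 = 1011276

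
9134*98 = 895132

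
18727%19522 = 18727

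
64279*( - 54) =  - 3471066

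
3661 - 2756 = 905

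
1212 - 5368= - 4156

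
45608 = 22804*2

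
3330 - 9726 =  - 6396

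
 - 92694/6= - 15449 = - 15449.00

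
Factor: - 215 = -5^1*43^1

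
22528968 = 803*28056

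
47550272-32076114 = 15474158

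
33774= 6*5629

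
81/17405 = 81/17405= 0.00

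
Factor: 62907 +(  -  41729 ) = 2^1* 10589^1 = 21178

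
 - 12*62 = - 744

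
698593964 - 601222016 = 97371948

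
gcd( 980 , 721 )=7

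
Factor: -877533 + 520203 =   -  357330 = -  2^1*3^1*5^1  *43^1  *277^1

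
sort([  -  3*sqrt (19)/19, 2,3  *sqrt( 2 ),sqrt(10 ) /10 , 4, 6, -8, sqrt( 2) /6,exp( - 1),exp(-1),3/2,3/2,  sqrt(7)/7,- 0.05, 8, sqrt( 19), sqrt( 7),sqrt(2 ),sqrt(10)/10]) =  [  -  8, - 3*sqrt(19 )/19, - 0.05,sqrt(2 ) /6, sqrt(10 )/10,sqrt (10 )/10, exp(  -  1 ),exp ( - 1 ), sqrt( 7 )/7, sqrt(2 ) , 3/2,3/2,2,sqrt( 7 ), 4,3*sqrt( 2 ),sqrt (19 ),6,8]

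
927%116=115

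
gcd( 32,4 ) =4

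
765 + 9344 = 10109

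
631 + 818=1449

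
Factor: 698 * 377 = 263146 = 2^1*13^1*29^1*349^1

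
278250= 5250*53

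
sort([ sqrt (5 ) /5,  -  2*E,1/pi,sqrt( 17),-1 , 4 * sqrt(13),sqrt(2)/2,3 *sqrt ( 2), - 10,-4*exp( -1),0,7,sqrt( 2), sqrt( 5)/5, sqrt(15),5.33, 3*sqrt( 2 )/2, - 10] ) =[-10,  -  10, - 2 * E , - 4*exp( - 1 ), - 1,0,  1/pi,sqrt(5 )/5,sqrt(5)/5,  sqrt(2 )/2,sqrt(2), 3 * sqrt ( 2)/2,sqrt(15 ),sqrt( 17),3*sqrt(2 ),5.33,7,4*sqrt( 13)]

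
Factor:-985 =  - 5^1*197^1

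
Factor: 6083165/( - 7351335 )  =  -3^( - 2) * 11^1 *110603^1*163363^(- 1 ) = - 1216633/1470267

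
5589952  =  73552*76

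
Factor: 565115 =5^1*113023^1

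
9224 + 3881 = 13105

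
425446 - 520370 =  - 94924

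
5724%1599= 927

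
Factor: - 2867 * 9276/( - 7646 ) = 13297146/3823=2^1* 3^1* 47^1 * 61^1*773^1*3823^ (-1)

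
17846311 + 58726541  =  76572852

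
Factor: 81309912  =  2^3* 3^1*17^1 *199289^1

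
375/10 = 75/2 = 37.50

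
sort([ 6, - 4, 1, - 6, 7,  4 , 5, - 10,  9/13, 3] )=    [ - 10 , - 6, - 4, 9/13, 1, 3,  4, 5, 6,7]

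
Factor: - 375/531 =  - 3^(-1) * 5^3*59^(-1 ) = - 125/177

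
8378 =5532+2846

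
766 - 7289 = - 6523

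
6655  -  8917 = -2262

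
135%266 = 135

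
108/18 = 6 = 6.00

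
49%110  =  49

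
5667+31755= 37422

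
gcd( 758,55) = 1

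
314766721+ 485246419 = 800013140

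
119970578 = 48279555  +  71691023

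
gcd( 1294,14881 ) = 647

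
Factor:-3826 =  - 2^1*1913^1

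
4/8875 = 4/8875 = 0.00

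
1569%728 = 113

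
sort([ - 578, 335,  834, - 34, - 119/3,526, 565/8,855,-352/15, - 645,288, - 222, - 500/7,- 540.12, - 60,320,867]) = [ - 645 , - 578, - 540.12, - 222,-500/7, - 60, - 119/3, - 34, - 352/15, 565/8,288, 320, 335,526,834, 855,867]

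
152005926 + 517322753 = 669328679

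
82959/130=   82959/130 = 638.15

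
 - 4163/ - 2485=4163/2485 = 1.68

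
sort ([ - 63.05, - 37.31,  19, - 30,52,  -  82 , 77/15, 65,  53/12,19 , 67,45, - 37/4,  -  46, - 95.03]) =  [  -  95.03 , - 82, - 63.05,-46, - 37.31 , - 30,  -  37/4, 53/12,77/15 , 19,  19,45,52,  65, 67 ] 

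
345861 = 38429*9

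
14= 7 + 7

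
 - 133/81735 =-133/81735= - 0.00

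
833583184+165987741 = 999570925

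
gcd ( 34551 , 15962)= 1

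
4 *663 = 2652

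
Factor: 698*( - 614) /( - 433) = 428572/433  =  2^2*307^1 *349^1*433^( - 1 ) 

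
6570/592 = 3285/296 = 11.10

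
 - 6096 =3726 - 9822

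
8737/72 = 8737/72= 121.35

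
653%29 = 15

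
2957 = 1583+1374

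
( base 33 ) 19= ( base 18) 26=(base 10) 42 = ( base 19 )24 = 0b101010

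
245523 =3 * 81841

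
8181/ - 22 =- 372 + 3/22 = -371.86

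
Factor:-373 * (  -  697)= 17^1*41^1 * 373^1 = 259981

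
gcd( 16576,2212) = 28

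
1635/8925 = 109/595 = 0.18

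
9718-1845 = 7873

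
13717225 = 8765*1565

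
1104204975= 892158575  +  212046400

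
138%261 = 138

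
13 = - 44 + 57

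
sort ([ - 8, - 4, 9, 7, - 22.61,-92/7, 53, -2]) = [ - 22.61,  -  92/7,  -  8, - 4, - 2, 7, 9, 53 ]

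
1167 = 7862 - 6695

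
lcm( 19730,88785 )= 177570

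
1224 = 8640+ - 7416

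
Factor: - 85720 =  - 2^3*5^1*2143^1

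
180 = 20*9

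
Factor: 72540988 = 2^2 * 13^1*23^1*131^1*463^1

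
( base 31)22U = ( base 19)5b0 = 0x7de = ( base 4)133132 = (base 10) 2014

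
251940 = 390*646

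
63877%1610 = 1087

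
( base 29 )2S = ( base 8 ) 126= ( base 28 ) 32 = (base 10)86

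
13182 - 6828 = 6354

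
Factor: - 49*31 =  - 7^2*31^1 = - 1519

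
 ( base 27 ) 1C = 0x27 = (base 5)124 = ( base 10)39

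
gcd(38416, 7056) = 784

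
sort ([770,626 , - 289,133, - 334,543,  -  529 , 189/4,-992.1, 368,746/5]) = [ - 992.1, - 529, - 334 , -289, 189/4, 133,746/5,368,  543, 626, 770]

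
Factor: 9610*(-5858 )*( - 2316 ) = 2^4*3^1 * 5^1*29^1* 31^2 * 101^1*193^1 = 130380100080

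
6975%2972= 1031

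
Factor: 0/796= 0^1 = 0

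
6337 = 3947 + 2390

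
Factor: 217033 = 217033^1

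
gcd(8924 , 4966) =2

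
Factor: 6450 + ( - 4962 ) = 1488  =  2^4*3^1*31^1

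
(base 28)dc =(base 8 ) 570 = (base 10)376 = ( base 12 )274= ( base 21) HJ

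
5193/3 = 1731 = 1731.00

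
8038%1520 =438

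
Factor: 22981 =7^3* 67^1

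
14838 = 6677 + 8161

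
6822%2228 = 138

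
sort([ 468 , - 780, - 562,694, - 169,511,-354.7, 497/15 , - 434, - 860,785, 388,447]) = [ -860, - 780, - 562,-434,  -  354.7, - 169,497/15,388,447,468,511, 694, 785 ]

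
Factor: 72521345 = 5^1*13^1 * 1115713^1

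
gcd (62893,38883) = 1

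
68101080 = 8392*8115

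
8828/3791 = 8828/3791=2.33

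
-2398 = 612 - 3010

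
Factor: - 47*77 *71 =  - 7^1 * 11^1*47^1*71^1 = -256949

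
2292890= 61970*37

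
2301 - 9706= - 7405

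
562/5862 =281/2931 = 0.10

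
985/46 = 21 + 19/46 = 21.41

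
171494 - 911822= - 740328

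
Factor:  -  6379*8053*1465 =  - 5^1*293^1*6379^1*8053^1 = - 75257177455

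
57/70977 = 19/23659 = 0.00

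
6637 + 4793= 11430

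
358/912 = 179/456 = 0.39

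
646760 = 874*740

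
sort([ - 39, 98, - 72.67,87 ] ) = [ - 72.67, - 39 , 87, 98]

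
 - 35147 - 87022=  - 122169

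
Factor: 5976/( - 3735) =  - 2^3*5^( - 1 ) = - 8/5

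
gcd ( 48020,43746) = 2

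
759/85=8 + 79/85 = 8.93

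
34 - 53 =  - 19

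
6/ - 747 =-1 + 247/249 = - 0.01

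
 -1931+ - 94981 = - 96912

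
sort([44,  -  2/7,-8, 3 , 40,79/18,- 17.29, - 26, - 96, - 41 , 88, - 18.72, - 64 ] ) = [ - 96,  -  64, - 41, - 26, - 18.72,-17.29, - 8, - 2/7 , 3, 79/18 , 40, 44,88]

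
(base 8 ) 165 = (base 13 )90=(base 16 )75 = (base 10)117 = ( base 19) 63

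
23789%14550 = 9239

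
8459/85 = 8459/85=99.52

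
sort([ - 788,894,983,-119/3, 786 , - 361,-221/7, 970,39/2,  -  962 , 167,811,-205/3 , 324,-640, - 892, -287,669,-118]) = [- 962, - 892, - 788, - 640,  -  361,  -  287,-118,- 205/3,-119/3, - 221/7 , 39/2,167, 324,669,786, 811,894,970,983 ] 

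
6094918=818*7451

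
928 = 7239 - 6311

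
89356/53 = 1685 +51/53 = 1685.96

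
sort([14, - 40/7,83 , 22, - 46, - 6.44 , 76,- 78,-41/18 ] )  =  [ - 78, - 46,-6.44, - 40/7,  -  41/18, 14, 22,76 , 83]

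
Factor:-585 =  - 3^2*5^1*13^1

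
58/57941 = 58/57941 = 0.00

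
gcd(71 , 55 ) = 1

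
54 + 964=1018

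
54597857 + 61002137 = 115599994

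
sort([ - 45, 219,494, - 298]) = [ - 298, - 45,219,494 ]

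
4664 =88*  53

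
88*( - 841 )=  - 74008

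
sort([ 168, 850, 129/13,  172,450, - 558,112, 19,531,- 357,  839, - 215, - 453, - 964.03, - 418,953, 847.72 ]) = [ - 964.03, - 558, - 453, -418, - 357, - 215,129/13, 19, 112, 168, 172,450, 531,839,847.72, 850,  953]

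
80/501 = 80/501 = 0.16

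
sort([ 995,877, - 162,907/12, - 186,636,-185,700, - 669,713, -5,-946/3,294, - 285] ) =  [  -  669,-946/3, - 285, - 186, - 185, - 162, - 5,907/12,294,636,  700,713,877,995 ] 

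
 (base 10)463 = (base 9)564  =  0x1CF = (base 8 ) 717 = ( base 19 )157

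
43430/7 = 43430/7 = 6204.29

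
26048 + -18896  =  7152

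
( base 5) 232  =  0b1000011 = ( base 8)103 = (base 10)67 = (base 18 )3D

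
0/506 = 0=0.00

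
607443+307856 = 915299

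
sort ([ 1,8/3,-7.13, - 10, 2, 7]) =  [ - 10, - 7.13,1, 2,8/3,  7] 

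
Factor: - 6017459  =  -7^1 * 173^1*4969^1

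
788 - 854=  - 66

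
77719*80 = 6217520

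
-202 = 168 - 370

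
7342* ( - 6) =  - 44052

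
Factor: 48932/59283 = 2^2*3^(  -  2)*7^(  -  1 )*13^1 = 52/63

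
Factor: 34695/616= 2^( - 3 )*3^3*5^1*7^(-1 )*11^(-1)*257^1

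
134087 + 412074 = 546161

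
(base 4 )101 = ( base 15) 12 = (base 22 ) H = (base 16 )11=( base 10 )17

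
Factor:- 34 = -2^1*17^1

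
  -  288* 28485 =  - 8203680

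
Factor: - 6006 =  - 2^1* 3^1*7^1*11^1*13^1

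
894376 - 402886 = 491490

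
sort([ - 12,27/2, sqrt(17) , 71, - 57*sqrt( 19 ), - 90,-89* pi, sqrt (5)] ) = [ - 89*pi , -57*sqrt(19)  , - 90,-12 , sqrt( 5 ), sqrt(17),27/2,  71]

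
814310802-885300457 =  - 70989655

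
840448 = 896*938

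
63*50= 3150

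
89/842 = 89/842= 0.11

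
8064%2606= 246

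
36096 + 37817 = 73913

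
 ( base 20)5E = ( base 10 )114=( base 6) 310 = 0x72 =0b1110010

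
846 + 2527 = 3373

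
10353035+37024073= 47377108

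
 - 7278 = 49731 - 57009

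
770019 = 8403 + 761616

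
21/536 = 21/536 = 0.04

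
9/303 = 3/101 = 0.03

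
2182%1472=710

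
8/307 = 8/307 = 0.03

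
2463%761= 180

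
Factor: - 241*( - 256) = 2^8*241^1 = 61696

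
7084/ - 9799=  - 7084/9799 = -0.72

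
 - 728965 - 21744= - 750709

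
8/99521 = 8/99521 = 0.00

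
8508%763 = 115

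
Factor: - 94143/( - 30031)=3^1*7^1*59^( - 1)*509^(  -  1) * 4483^1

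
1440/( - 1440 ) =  - 1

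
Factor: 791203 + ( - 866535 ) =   -  75332 = -  2^2 * 37^1*509^1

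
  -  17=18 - 35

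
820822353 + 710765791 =1531588144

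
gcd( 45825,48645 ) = 705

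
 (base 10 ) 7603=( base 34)6jl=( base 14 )2ab1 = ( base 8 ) 16663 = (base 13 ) 35cb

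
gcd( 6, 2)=2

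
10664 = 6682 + 3982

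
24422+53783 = 78205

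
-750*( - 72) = 54000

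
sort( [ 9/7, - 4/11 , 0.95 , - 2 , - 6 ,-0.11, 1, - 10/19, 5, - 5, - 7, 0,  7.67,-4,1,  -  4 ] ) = [ - 7, - 6,  -  5,-4, - 4, - 2, - 10/19,-4/11 , - 0.11, 0,0.95,1,1, 9/7,5,7.67 ] 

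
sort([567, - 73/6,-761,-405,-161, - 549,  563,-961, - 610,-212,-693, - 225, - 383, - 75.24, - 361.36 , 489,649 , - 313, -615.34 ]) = [ - 961, - 761, - 693, - 615.34, - 610,-549, - 405 , - 383,-361.36 , - 313, - 225, -212, - 161, - 75.24,-73/6,489,563 , 567 , 649] 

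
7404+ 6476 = 13880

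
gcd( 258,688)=86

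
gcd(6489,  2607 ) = 3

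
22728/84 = 270 + 4/7= 270.57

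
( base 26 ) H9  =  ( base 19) 14E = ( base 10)451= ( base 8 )703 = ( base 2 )111000011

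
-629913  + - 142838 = -772751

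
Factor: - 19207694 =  - 2^1*11^1*67^1 * 83^1*157^1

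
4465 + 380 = 4845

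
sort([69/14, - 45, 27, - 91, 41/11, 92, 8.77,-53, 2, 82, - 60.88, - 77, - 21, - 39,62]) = [ - 91 , - 77,-60.88, - 53 , - 45,  -  39, - 21, 2,41/11, 69/14, 8.77, 27,62,82,92]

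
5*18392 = 91960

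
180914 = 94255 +86659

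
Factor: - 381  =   - 3^1*127^1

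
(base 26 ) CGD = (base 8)20535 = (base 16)215d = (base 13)3b70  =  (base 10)8541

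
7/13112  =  7/13112 = 0.00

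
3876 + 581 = 4457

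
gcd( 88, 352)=88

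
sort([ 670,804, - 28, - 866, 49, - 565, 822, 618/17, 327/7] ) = [ - 866, - 565,  -  28, 618/17, 327/7,49,670,804, 822]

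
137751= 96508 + 41243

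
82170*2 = 164340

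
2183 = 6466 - 4283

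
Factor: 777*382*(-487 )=-2^1*3^1*7^1* 37^1  *191^1*487^1 =- 144548418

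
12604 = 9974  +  2630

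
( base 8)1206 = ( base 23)152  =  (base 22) 178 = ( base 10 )646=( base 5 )10041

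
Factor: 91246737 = 3^1*677^1*44927^1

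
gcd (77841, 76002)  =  3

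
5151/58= 5151/58 = 88.81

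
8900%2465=1505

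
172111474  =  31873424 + 140238050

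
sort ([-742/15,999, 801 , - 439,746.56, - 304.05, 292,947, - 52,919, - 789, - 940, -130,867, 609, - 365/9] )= [ - 940, - 789, - 439, -304.05,  -  130, - 52, - 742/15, - 365/9,292,609, 746.56, 801, 867, 919,947, 999]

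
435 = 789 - 354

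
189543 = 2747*69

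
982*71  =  69722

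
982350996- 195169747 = 787181249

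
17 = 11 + 6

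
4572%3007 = 1565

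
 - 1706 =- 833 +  - 873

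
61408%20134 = 1006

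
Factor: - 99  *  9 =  - 3^4*11^1= -891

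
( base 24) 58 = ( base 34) 3Q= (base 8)200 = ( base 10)128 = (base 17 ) 79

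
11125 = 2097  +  9028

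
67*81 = 5427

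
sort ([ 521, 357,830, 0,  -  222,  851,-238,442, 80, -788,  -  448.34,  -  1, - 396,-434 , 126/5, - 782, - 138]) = [ - 788,-782, - 448.34, - 434, - 396, - 238, - 222 ,  -  138,-1,0,126/5, 80,357,  442, 521, 830, 851 ]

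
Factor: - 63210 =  - 2^1*3^1*5^1*7^2 *43^1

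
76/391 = 76/391= 0.19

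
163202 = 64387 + 98815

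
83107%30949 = 21209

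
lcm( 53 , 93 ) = 4929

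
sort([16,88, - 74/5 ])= [  -  74/5, 16  ,  88]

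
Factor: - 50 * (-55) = 2750 = 2^1*5^3*11^1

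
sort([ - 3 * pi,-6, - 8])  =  [ - 3 *pi, - 8 , - 6]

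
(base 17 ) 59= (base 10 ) 94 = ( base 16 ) 5E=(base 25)3j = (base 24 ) 3m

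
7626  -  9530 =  - 1904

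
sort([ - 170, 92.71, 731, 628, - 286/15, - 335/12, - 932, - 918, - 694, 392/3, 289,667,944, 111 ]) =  [-932, - 918, - 694, - 170, - 335/12,-286/15 , 92.71, 111 , 392/3, 289, 628 , 667, 731, 944 ]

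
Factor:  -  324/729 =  - 4/9 = -2^2*3^( - 2)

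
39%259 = 39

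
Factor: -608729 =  - 11^1*55339^1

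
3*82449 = 247347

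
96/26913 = 32/8971=0.00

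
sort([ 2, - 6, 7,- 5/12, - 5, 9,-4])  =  [-6, - 5, - 4, - 5/12, 2,7,9] 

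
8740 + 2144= 10884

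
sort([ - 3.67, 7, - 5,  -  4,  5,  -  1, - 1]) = [ - 5, - 4,-3.67, - 1,-1,5, 7]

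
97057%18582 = 4147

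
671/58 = 671/58 = 11.57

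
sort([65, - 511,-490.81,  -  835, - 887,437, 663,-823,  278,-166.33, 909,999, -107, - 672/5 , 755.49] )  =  [  -  887, - 835, -823,-511,- 490.81, - 166.33 , - 672/5,  -  107, 65,278, 437 , 663, 755.49,909,999]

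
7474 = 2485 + 4989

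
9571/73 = 131 + 8/73 = 131.11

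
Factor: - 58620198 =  - 2^1*3^1*7^1*13^1*101^1*1063^1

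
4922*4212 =20731464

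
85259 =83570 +1689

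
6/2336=3/1168 = 0.00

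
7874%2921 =2032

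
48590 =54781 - 6191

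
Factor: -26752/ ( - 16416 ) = 44/27 = 2^2 * 3^ ( - 3)* 11^1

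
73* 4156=303388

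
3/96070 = 3/96070 = 0.00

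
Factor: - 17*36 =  - 2^2*3^2 * 17^1 = - 612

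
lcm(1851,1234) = 3702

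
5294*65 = 344110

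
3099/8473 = 3099/8473 = 0.37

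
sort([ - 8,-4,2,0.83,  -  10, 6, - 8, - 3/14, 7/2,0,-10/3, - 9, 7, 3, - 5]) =[ - 10, - 9, - 8,-8, -5,-4, -10/3,  -  3/14, 0, 0.83,2, 3, 7/2,6,7]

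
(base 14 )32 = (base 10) 44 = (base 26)1I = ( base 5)134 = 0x2c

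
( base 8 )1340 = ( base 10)736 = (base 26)128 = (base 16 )2E0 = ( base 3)1000021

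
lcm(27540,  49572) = 247860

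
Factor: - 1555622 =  - 2^1 * 41^1*61^1*311^1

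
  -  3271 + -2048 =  - 5319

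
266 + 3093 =3359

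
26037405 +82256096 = 108293501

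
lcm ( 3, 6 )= 6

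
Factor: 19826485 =5^1*7^1*467^1*1213^1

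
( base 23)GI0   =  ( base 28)B92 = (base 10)8878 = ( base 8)21256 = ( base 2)10001010101110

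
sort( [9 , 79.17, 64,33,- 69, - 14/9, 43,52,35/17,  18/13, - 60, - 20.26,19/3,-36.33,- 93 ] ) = [ - 93, - 69, - 60, - 36.33,- 20.26,  -  14/9 , 18/13,35/17,19/3,9 , 33,43, 52,64, 79.17] 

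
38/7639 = 38/7639 =0.00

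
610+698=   1308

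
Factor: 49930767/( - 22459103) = -3^2*41^(  -  1 )*233^ ( - 1)*2351^( - 1 )*5547863^1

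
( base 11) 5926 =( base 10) 7772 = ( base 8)17134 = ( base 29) 970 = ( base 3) 101122212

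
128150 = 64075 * 2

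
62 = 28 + 34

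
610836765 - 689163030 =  - 78326265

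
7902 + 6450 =14352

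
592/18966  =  296/9483 = 0.03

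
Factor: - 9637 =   -  23^1*419^1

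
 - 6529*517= - 3375493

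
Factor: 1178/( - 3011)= -2^1*19^1*31^1 * 3011^( - 1)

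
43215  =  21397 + 21818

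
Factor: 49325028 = 2^2*3^1 *4110419^1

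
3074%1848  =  1226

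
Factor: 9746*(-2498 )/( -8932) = 7^( - 1)*29^(- 1)*443^1*1249^1 = 553307/203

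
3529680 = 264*13370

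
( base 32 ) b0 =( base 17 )13C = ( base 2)101100000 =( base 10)352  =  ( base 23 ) F7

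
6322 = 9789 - 3467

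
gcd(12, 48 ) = 12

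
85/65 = 1 +4/13= 1.31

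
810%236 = 102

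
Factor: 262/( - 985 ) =-2^1*5^( - 1)*131^1*197^( - 1)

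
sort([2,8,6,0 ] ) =[ 0 , 2,6,8]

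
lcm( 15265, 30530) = 30530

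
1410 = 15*94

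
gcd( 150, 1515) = 15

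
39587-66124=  - 26537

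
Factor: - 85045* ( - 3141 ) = 267126345 = 3^2*5^1*73^1 * 233^1 *349^1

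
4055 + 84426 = 88481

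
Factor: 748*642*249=2^3* 3^2*11^1*17^1 * 83^1*107^1 = 119573784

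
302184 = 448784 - 146600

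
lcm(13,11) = 143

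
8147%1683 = 1415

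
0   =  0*771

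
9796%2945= 961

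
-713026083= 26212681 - 739238764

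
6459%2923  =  613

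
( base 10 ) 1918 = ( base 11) 1494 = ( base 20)4FI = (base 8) 3576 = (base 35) 1js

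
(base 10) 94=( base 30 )34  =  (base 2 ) 1011110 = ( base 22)46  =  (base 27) 3d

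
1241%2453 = 1241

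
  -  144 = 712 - 856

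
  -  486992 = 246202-733194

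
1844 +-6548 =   -  4704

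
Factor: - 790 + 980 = 2^1 * 5^1*19^1= 190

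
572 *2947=1685684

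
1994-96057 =- 94063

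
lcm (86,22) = 946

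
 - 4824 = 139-4963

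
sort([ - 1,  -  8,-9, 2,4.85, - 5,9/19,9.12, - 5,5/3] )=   [ - 9, - 8,-5, - 5, - 1,9/19,5/3,2, 4.85,9.12]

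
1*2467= 2467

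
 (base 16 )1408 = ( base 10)5128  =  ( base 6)35424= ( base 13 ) 2446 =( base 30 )5ks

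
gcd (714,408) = 102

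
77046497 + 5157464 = 82203961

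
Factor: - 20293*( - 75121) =7^1* 13^1*43^1*223^1*1747^1 =1524430453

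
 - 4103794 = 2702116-6805910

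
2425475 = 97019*25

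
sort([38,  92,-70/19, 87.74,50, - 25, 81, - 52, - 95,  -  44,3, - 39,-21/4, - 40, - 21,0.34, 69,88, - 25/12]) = [-95,  -  52, - 44, - 40, - 39, - 25,-21 , - 21/4,  -  70/19,  -  25/12,0.34,3,38,50,69,  81 , 87.74, 88, 92]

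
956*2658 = 2541048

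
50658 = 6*8443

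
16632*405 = 6735960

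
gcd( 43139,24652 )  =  1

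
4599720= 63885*72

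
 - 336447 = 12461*( - 27 )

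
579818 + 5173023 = 5752841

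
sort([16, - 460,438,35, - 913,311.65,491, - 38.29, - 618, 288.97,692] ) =[ - 913, - 618, - 460, - 38.29 , 16, 35,288.97, 311.65,438, 491,692 ] 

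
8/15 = 8/15 = 0.53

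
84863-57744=27119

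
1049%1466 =1049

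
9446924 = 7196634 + 2250290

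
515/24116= 515/24116 = 0.02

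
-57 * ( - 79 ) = 4503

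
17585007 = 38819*453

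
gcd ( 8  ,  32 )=8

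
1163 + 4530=5693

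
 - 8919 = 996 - 9915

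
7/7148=7/7148 = 0.00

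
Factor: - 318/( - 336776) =159/168388 = 2^( - 2)*3^1 * 11^( - 1)*43^( - 1 )*53^1*89^ ( - 1)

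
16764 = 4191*4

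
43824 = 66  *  664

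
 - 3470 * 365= - 1266550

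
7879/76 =7879/76 = 103.67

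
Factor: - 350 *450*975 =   -  153562500 = - 2^2*3^3*5^6*7^1*13^1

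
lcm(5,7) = 35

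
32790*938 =30757020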